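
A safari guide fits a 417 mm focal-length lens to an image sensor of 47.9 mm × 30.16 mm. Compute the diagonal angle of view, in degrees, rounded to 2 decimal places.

7.77°

Sensor diagonal = √(47.9² + 30.16²) = √3204.0356 ≈ 56.6042 mm.
Angle of view α = 2·arctan(d/2f) with d = 56.6042 mm and f = 417 mm.
d/2f = 0.06787; arctan(0.06787) ≈ 3.8828°, so α ≈ 7.7655°.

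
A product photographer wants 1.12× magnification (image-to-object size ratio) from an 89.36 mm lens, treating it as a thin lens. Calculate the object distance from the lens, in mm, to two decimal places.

With m = dᵢ/dₒ and 1/f = 1/dₒ + 1/dᵢ, substituting dᵢ = m·dₒ gives 1/f = (1 + 1/m)/dₒ, hence dₒ = f·(1 + 1/m).
dₒ = 89.36 × (1 + 1/1.12) = 89.36 × 1.89286 ≈ 169.146 mm.

169.15 mm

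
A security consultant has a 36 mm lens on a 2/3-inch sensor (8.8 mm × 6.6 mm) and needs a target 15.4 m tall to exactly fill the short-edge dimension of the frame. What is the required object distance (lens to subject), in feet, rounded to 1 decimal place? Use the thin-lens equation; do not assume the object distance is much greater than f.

W: 15.4 m = 15400 mm.
Magnification m = h/W = dᵢ/dₒ; combined with 1/f = 1/dₒ + 1/dᵢ this gives dₒ = f·(1 + W/h).
dₒ = 36 mm × (1 + 15400/6.6) = 36 × 2334.3333 ≈ 84036.000 mm = 84036.000/304.8 ft = 275.709 ft.

275.7 ft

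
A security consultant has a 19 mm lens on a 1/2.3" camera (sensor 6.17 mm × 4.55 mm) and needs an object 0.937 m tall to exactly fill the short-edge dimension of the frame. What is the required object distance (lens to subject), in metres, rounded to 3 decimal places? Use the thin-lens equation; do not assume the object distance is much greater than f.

W: 0.937 m = 937 mm.
Magnification m = h/W = dᵢ/dₒ; combined with 1/f = 1/dₒ + 1/dᵢ this gives dₒ = f·(1 + W/h).
dₒ = 19 mm × (1 + 937/4.55) = 19 × 206.9341 ≈ 3931.747 mm = 3.93175 m.

3.932 m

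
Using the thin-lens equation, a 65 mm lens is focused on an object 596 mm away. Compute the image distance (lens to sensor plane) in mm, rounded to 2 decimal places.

1/dᵢ = 1/f − 1/dₒ = 1/65 − 1/596 = 0.0137068 mm⁻¹.
dᵢ = 1/0.0137068 ≈ 72.9567 mm.

72.96 mm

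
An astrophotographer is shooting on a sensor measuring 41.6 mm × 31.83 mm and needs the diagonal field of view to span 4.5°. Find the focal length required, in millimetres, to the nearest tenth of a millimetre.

666.6 mm

Sensor diagonal = √(41.6² + 31.83²) = √2743.7089 ≈ 52.3804 mm.
From α = 2·arctan(d/2f) we get f = d / (2·tan(α/2)).
With d = 52.3804 mm and α/2 = 2.25°, tan(α/2) ≈ 0.03929, so f ≈ 52.3804 / 0.07858 ≈ 666.5854 mm.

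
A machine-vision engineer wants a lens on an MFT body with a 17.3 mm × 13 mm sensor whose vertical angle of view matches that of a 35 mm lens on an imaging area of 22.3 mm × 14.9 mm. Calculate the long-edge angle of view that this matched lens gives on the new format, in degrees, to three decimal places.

Equal vertical AOV ⇒ f₂ = f₁ · 13/14.9 = 35 × 0.87248 ≈ 30.5369 mm.
Long-edge AOV on the new format = 2·arctan(17.3 / (2 × 30.5369)) = 2·arctan(0.28326) ≈ 31.6310°.

31.631°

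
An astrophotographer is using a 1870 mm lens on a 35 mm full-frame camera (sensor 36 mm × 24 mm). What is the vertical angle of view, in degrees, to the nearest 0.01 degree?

0.74°

Angle of view α = 2·arctan(h/2f) with h = 24 mm and f = 1870 mm.
h/2f = 0.00642; arctan(0.00642) ≈ 0.3677°, so α ≈ 0.7353°.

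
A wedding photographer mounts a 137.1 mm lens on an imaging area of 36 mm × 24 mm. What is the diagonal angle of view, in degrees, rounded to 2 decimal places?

17.93°

Sensor diagonal = √(36² + 24²) = √1872.0000 ≈ 43.2666 mm.
Angle of view α = 2·arctan(d/2f) with d = 43.2666 mm and f = 137.1 mm.
d/2f = 0.15779; arctan(0.15779) ≈ 8.9669°, so α ≈ 17.9338°.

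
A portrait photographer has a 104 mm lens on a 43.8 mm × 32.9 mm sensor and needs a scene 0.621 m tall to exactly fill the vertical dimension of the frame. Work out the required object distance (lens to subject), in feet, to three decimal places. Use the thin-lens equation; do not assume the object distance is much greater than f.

6.782 ft

W: 0.621 m = 621 mm.
Magnification m = h/W = dᵢ/dₒ; combined with 1/f = 1/dₒ + 1/dᵢ this gives dₒ = f·(1 + W/h).
dₒ = 104 mm × (1 + 621/32.9) = 104 × 19.8754 ≈ 2067.040 mm = 2067.040/304.8 ft = 6.78163 ft.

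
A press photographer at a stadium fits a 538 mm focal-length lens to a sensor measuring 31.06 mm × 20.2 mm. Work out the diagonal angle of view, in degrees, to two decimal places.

Sensor diagonal = √(31.06² + 20.2²) = √1372.7636 ≈ 37.0508 mm.
Angle of view α = 2·arctan(d/2f) with d = 37.0508 mm and f = 538 mm.
d/2f = 0.03443; arctan(0.03443) ≈ 1.9721°, so α ≈ 3.9443°.

3.94°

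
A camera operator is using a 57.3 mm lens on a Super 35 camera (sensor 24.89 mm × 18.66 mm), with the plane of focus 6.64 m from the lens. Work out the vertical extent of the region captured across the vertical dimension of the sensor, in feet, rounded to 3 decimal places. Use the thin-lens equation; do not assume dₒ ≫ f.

7.033 ft

dₒ: 6.64 m = 6640 mm.
Similar triangles through the lens centre give W/dₒ = h/dᵢ; with 1/f = 1/dₒ + 1/dᵢ this gives W = h·(dₒ − f)/f.
W = 18.66 mm × (6640 − 57.3) / 57.3 = 18.66 × 114.8813 ≈ 2143.686 mm = 2143.686/304.8 ft = 7.03309 ft.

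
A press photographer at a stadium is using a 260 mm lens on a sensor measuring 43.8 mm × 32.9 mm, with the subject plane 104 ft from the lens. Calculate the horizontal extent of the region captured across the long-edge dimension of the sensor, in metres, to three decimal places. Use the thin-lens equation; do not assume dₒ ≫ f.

5.296 m

dₒ: 104 ft × 304.8 mm/ft = 31699.20 mm.
Similar triangles through the lens centre give W/dₒ = w/dᵢ; with 1/f = 1/dₒ + 1/dᵢ this gives W = w·(dₒ − f)/f.
W = 43.8 mm × (31699.2 − 260) / 260 = 43.8 × 120.9200 ≈ 5296.296 mm = 5.2963 m.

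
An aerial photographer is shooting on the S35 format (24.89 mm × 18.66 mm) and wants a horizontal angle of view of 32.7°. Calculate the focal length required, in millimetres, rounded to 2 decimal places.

42.42 mm

From α = 2·arctan(w/2f) we get f = w / (2·tan(α/2)).
With w = 24.89 mm and α/2 = 16.35°, tan(α/2) ≈ 0.29337, so f ≈ 24.89 / 0.58674 ≈ 42.4211 mm.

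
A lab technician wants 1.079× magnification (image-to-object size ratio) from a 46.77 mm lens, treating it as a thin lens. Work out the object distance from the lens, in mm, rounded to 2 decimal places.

90.12 mm

With m = dᵢ/dₒ and 1/f = 1/dₒ + 1/dᵢ, substituting dᵢ = m·dₒ gives 1/f = (1 + 1/m)/dₒ, hence dₒ = f·(1 + 1/m).
dₒ = 46.77 × (1 + 1/1.079) = 46.77 × 1.92678 ≈ 90.116 mm.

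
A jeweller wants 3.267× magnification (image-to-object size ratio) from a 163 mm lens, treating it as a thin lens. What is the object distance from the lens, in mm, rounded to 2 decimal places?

With m = dᵢ/dₒ and 1/f = 1/dₒ + 1/dᵢ, substituting dᵢ = m·dₒ gives 1/f = (1 + 1/m)/dₒ, hence dₒ = f·(1 + 1/m).
dₒ = 163 × (1 + 1/3.267) = 163 × 1.30609 ≈ 212.893 mm.

212.89 mm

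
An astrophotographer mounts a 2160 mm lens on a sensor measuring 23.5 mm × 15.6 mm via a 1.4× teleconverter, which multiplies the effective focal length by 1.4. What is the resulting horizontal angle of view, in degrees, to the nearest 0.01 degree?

0.45°

Effective focal length f = 2160 × 1.4 = 3024 mm.
α = 2·arctan(23.5 / (2 × 3024)) = 2·arctan(0.00389) ≈ 0.4453°.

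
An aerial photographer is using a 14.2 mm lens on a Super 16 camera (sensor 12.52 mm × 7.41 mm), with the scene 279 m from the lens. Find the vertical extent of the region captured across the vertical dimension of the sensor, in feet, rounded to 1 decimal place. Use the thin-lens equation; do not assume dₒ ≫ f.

477.6 ft

dₒ: 279 m = 279000 mm.
Similar triangles through the lens centre give W/dₒ = h/dᵢ; with 1/f = 1/dₒ + 1/dᵢ this gives W = h·(dₒ − f)/f.
W = 7.41 mm × (279000 − 14.2) / 14.2 = 7.41 × 19646.8873 ≈ 145583.435 mm = 145583.435/304.8 ft = 477.636 ft.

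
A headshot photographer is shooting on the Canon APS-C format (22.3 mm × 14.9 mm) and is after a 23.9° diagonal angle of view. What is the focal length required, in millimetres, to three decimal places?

63.360 mm

Sensor diagonal = √(22.3² + 14.9²) = √719.3000 ≈ 26.8198 mm.
From α = 2·arctan(d/2f) we get f = d / (2·tan(α/2)).
With d = 26.8198 mm and α/2 = 11.95°, tan(α/2) ≈ 0.21164, so f ≈ 26.8198 / 0.42329 ≈ 63.3604 mm.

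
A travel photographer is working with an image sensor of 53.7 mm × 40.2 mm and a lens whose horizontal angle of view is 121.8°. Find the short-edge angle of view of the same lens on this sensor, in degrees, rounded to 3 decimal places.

106.738°

From the horizontal AOV: f = 53.7 / (2·tan(60.9°)) = 53.7 / 3.59329 ≈ 14.9445 mm.
Short-edge AOV = 2·arctan(40.2 / (2 × 14.9445)) = 2·arctan(1.34497) ≈ 106.7378°.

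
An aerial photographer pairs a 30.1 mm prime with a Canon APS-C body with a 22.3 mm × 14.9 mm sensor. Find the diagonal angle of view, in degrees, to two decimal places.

48.03°

Sensor diagonal = √(22.3² + 14.9²) = √719.3000 ≈ 26.8198 mm.
Angle of view α = 2·arctan(d/2f) with d = 26.8198 mm and f = 30.1 mm.
d/2f = 0.44551; arctan(0.44551) ≈ 24.0135°, so α ≈ 48.0270°.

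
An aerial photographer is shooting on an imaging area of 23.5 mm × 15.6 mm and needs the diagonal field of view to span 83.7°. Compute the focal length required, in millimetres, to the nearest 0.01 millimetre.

15.75 mm

Sensor diagonal = √(23.5² + 15.6²) = √795.6100 ≈ 28.2066 mm.
From α = 2·arctan(d/2f) we get f = d / (2·tan(α/2)).
With d = 28.2066 mm and α/2 = 41.85°, tan(α/2) ≈ 0.89567, so f ≈ 28.2066 / 1.79135 ≈ 15.7460 mm.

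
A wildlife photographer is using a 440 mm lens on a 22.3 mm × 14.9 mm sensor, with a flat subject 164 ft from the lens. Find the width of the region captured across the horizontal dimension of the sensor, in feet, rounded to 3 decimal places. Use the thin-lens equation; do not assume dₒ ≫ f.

dₒ: 164 ft × 304.8 mm/ft = 49987.20 mm.
Similar triangles through the lens centre give W/dₒ = w/dᵢ; with 1/f = 1/dₒ + 1/dᵢ this gives W = w·(dₒ − f)/f.
W = 22.3 mm × (49987.2 − 440) / 440 = 22.3 × 112.6073 ≈ 2511.142 mm = 2511.142/304.8 ft = 8.23866 ft.

8.239 ft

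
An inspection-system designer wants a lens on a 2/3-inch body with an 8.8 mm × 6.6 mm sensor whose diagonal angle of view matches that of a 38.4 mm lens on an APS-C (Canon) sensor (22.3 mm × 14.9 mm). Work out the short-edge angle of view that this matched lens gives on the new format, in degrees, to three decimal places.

23.668°

Sensor diagonal = √(22.3² + 14.9²) = √719.3000 ≈ 26.8198 mm.
Sensor diagonal = √(8.8² + 6.6²) = √121.0000 ≈ 11.0000 mm.
Equal diagonal AOV ⇒ f₂ = f₁ · 11.0000/26.8198 = 38.4 × 0.41015 ≈ 15.7496 mm.
Short-edge AOV on the new format = 2·arctan(6.6 / (2 × 15.7496)) = 2·arctan(0.20953) ≈ 23.6679°.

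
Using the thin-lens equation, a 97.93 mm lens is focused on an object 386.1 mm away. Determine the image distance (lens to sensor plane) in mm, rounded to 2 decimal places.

1/dᵢ = 1/f − 1/dₒ = 1/97.93 − 1/386.1 = 0.0076214 mm⁻¹.
dᵢ = 1/0.0076214 ≈ 131.2100 mm.

131.21 mm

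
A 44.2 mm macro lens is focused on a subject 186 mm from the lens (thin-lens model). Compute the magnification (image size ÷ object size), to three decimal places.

0.312×

Thin lens: 1/f = 1/dₒ + 1/dᵢ → 1/dᵢ = 1/44.2 − 1/186 = 0.0172481 mm⁻¹, so dᵢ ≈ 57.9774 mm.
Magnification m = dᵢ/dₒ = 57.9774/186 ≈ 0.31171.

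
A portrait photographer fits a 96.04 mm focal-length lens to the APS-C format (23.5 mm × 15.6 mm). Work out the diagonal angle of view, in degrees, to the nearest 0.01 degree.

16.71°

Sensor diagonal = √(23.5² + 15.6²) = √795.6100 ≈ 28.2066 mm.
Angle of view α = 2·arctan(d/2f) with d = 28.2066 mm and f = 96.04 mm.
d/2f = 0.14685; arctan(0.14685) ≈ 8.3541°, so α ≈ 16.7081°.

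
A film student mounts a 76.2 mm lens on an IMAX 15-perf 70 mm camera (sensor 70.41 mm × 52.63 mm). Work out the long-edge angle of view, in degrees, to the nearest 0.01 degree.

Angle of view α = 2·arctan(w/2f) with w = 70.41 mm and f = 76.2 mm.
w/2f = 0.46201; arctan(0.46201) ≈ 24.7973°, so α ≈ 49.5946°.

49.59°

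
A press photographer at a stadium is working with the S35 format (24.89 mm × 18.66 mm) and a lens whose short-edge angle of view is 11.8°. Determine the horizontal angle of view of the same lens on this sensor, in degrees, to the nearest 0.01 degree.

From the short-edge AOV: f = 18.66 / (2·tan(5.9°)) = 18.66 / 0.20668 ≈ 90.2845 mm.
Horizontal AOV = 2·arctan(24.89 / (2 × 90.2845)) = 2·arctan(0.13784) ≈ 15.6966°.

15.70°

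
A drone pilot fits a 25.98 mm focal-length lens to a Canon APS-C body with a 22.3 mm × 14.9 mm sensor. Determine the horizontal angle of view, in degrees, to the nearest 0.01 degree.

Angle of view α = 2·arctan(w/2f) with w = 22.3 mm and f = 25.98 mm.
w/2f = 0.42918; arctan(0.42918) ≈ 23.2279°, so α ≈ 46.4557°.

46.46°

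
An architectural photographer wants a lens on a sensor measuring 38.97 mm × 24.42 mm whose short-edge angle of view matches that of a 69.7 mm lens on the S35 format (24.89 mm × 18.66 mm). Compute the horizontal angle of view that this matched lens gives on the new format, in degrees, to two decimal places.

Equal short-edge AOV ⇒ f₂ = f₁ · 24.42/18.66 = 69.7 × 1.30868 ≈ 91.2151 mm.
Horizontal AOV on the new format = 2·arctan(38.97 / (2 × 91.2151)) = 2·arctan(0.21362) ≈ 24.1161°.

24.12°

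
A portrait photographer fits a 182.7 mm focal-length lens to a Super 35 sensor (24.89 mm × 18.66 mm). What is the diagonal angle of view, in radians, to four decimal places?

Sensor diagonal = √(24.89² + 18.66²) = √967.7077 ≈ 31.1080 mm.
Angle of view α = 2·arctan(d/2f) with d = 31.1080 mm and f = 182.7 mm.
d/2f = 0.08513; arctan(0.08513) ≈ 0.0849 rad, so α ≈ 0.1699 rad.

0.1699 rad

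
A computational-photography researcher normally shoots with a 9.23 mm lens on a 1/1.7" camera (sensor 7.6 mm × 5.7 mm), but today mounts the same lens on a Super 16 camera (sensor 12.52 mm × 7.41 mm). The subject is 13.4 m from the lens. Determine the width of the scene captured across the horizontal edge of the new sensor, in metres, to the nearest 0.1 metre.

18.2 m

The focal length stays 9.23 mm; the relevant sensor dimension is now w = 12.52 mm. Object distance dₒ = 13.4 m = 13400 mm.
Thin-lens field width W = w·(dₒ − f)/f = 12.52 × (13400 − 9.23)/9.23 ≈ 18163.861 mm = 18.1639 m.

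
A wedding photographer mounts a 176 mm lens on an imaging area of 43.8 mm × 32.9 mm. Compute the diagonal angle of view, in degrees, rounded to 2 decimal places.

Sensor diagonal = √(43.8² + 32.9²) = √3000.8500 ≈ 54.7800 mm.
Angle of view α = 2·arctan(d/2f) with d = 54.7800 mm and f = 176 mm.
d/2f = 0.15563; arctan(0.15563) ≈ 8.8457°, so α ≈ 17.6914°.

17.69°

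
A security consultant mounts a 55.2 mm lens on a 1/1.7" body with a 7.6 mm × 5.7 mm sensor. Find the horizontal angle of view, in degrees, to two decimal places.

Angle of view α = 2·arctan(w/2f) with w = 7.6 mm and f = 55.2 mm.
w/2f = 0.06884; arctan(0.06884) ≈ 3.9381°, so α ≈ 7.8761°.

7.88°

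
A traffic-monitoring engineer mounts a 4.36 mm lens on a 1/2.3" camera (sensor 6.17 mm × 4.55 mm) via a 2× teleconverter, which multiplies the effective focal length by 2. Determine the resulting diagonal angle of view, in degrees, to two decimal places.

47.46°

Effective focal length f = 4.36 × 2 = 8.72 mm.
Sensor diagonal = √(6.17² + 4.55²) = √58.7714 ≈ 7.6663 mm.
α = 2·arctan(7.666 / (2 × 8.72)) = 2·arctan(0.43958) ≈ 47.4585°.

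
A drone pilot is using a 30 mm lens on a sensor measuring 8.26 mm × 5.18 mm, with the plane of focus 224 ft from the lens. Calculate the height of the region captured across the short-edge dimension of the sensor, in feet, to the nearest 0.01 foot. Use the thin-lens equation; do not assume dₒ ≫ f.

dₒ: 224 ft × 304.8 mm/ft = 68275.20 mm.
Similar triangles through the lens centre give W/dₒ = h/dᵢ; with 1/f = 1/dₒ + 1/dᵢ this gives W = h·(dₒ − f)/f.
W = 5.18 mm × (68275.2 − 30) / 30 = 5.18 × 2274.8399 ≈ 11783.671 mm = 11783.671/304.8 ft = 38.6603 ft.

38.66 ft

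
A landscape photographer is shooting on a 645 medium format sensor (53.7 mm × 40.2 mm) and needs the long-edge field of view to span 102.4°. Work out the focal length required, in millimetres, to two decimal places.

21.59 mm

From α = 2·arctan(w/2f) we get f = w / (2·tan(α/2)).
With w = 53.7 mm and α/2 = 51.2°, tan(α/2) ≈ 1.24375, so f ≈ 53.7 / 2.48750 ≈ 21.5880 mm.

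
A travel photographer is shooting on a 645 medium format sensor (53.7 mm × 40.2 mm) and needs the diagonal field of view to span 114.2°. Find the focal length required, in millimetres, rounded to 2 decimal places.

21.70 mm

Sensor diagonal = √(53.7² + 40.2²) = √4499.7300 ≈ 67.0800 mm.
From α = 2·arctan(d/2f) we get f = d / (2·tan(α/2)).
With d = 67.0800 mm and α/2 = 57.1°, tan(α/2) ≈ 1.54576, so f ≈ 67.0800 / 3.09153 ≈ 21.6980 mm.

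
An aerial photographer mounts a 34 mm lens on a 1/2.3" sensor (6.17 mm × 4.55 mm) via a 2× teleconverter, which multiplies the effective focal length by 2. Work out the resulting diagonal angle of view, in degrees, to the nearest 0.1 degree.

Effective focal length f = 34 × 2 = 68 mm.
Sensor diagonal = √(6.17² + 4.55²) = √58.7714 ≈ 7.6663 mm.
α = 2·arctan(7.666 / (2 × 68)) = 2·arctan(0.05637) ≈ 6.4526°.

6.5°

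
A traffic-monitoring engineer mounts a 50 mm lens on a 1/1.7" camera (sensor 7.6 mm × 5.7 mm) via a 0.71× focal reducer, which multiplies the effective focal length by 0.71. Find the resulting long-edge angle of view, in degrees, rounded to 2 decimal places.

12.22°

Effective focal length f = 50 × 0.71 = 35.5 mm.
α = 2·arctan(7.6 / (2 × 35.5)) = 2·arctan(0.10704) ≈ 12.2196°.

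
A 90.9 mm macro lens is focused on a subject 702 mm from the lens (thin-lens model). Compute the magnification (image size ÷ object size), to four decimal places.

0.1487×

Thin lens: 1/f = 1/dₒ + 1/dᵢ → 1/dᵢ = 1/90.9 − 1/702 = 0.0095766 mm⁻¹, so dᵢ ≈ 104.4212 mm.
Magnification m = dᵢ/dₒ = 104.4212/702 ≈ 0.14875.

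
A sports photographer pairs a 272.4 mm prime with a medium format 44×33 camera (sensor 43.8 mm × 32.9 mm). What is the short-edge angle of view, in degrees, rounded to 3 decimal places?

6.912°

Angle of view α = 2·arctan(h/2f) with h = 32.9 mm and f = 272.4 mm.
h/2f = 0.06039; arctan(0.06039) ≈ 3.4558°, so α ≈ 6.9117°.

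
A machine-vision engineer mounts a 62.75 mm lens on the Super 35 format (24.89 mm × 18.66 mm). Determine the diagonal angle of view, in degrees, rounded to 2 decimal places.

27.84°

Sensor diagonal = √(24.89² + 18.66²) = √967.7077 ≈ 31.1080 mm.
Angle of view α = 2·arctan(d/2f) with d = 31.1080 mm and f = 62.75 mm.
d/2f = 0.24787; arctan(0.24787) ≈ 13.9215°, so α ≈ 27.8429°.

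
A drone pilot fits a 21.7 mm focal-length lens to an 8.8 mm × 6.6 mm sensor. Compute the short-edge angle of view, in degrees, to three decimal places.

17.294°

Angle of view α = 2·arctan(h/2f) with h = 6.6 mm and f = 21.7 mm.
h/2f = 0.15207; arctan(0.15207) ≈ 8.6469°, so α ≈ 17.2939°.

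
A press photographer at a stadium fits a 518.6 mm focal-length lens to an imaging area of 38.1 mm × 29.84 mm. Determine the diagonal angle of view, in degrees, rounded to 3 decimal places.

Sensor diagonal = √(38.1² + 29.84²) = √2342.0356 ≈ 48.3946 mm.
Angle of view α = 2·arctan(d/2f) with d = 48.3946 mm and f = 518.6 mm.
d/2f = 0.04666; arctan(0.04666) ≈ 2.6714°, so α ≈ 5.3428°.

5.343°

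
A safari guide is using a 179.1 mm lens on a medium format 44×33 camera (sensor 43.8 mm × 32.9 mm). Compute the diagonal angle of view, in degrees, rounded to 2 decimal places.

17.39°

Sensor diagonal = √(43.8² + 32.9²) = √3000.8500 ≈ 54.7800 mm.
Angle of view α = 2·arctan(d/2f) with d = 54.7800 mm and f = 179.1 mm.
d/2f = 0.15293; arctan(0.15293) ≈ 8.6950°, so α ≈ 17.3899°.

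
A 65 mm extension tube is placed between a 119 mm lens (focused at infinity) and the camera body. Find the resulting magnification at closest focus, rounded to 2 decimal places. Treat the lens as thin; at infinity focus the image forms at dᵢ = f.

0.55×

The tube moves the image plane from f to f + e, so dᵢ = 119 + 65 = 184 mm. Focus is achieved when 1/f = 1/dₒ + 1/dᵢ, giving dₒ = 1/(1/f − 1/(f+e)).
Magnification m = dᵢ/dₒ = (f+e)·(1/f − 1/(f+e)) = e/f = 65/119 ≈ 0.5462.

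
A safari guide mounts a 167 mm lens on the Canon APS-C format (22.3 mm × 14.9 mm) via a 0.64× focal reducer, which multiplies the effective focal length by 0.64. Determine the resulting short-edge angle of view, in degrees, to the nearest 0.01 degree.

Effective focal length f = 167 × 0.64 = 106.88 mm.
α = 2·arctan(14.9 / (2 × 106.88)) = 2·arctan(0.06970) ≈ 7.9746°.

7.97°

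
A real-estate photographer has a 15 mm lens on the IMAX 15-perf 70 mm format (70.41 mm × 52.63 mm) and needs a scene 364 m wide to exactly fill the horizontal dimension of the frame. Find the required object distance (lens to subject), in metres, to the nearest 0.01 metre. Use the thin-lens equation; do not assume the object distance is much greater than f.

77.56 m

W: 364 m = 364000 mm.
Magnification m = w/W = dᵢ/dₒ; combined with 1/f = 1/dₒ + 1/dᵢ this gives dₒ = f·(1 + W/w).
dₒ = 15 mm × (1 + 364000/70.41) = 15 × 5170.7202 ≈ 77560.803 mm = 77.5608 m.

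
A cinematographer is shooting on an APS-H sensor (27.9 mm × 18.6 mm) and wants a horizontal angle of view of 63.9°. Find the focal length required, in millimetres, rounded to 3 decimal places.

22.368 mm

From α = 2·arctan(w/2f) we get f = w / (2·tan(α/2)).
With w = 27.9 mm and α/2 = 31.95°, tan(α/2) ≈ 0.62366, so f ≈ 27.9 / 1.24731 ≈ 22.3681 mm.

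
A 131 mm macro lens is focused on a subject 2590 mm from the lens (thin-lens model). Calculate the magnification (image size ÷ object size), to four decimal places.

Thin lens: 1/f = 1/dₒ + 1/dᵢ → 1/dᵢ = 1/131 − 1/2590 = 0.0072475 mm⁻¹, so dᵢ ≈ 137.9789 mm.
Magnification m = dᵢ/dₒ = 137.9789/2590 ≈ 0.05327.

0.0533×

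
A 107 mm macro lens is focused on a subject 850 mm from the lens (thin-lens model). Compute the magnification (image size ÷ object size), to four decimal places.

0.1440×

Thin lens: 1/f = 1/dₒ + 1/dᵢ → 1/dᵢ = 1/107 − 1/850 = 0.0081693 mm⁻¹, so dᵢ ≈ 122.4092 mm.
Magnification m = dᵢ/dₒ = 122.4092/850 ≈ 0.14401.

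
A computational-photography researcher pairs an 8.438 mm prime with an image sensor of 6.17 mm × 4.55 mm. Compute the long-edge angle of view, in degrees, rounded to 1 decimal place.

40.2°

Angle of view α = 2·arctan(w/2f) with w = 6.17 mm and f = 8.438 mm.
w/2f = 0.36561; arctan(0.36561) ≈ 20.0828°, so α ≈ 40.1656°.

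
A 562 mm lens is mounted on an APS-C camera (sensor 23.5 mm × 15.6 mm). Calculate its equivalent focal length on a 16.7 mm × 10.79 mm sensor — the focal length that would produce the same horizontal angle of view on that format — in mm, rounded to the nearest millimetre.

Equal angle of view means equal width/f ratio, so f₂ = f₁ · (width₂/width₁) = 562 × 16.7/23.5.
f₂ = 562 × 0.71064 ≈ 399.379 mm.

399 mm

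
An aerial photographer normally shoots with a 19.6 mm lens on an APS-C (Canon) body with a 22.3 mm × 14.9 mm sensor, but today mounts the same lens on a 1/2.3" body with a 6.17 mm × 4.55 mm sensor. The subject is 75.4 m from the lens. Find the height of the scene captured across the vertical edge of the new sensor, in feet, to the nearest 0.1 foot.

The focal length stays 19.6 mm; the relevant sensor dimension is now h = 4.55 mm. Object distance dₒ = 75.4 m = 75400 mm.
Thin-lens field height W = h·(dₒ − f)/f = 4.55 × (75400 − 19.6)/19.6 ≈ 17499.021 mm = 17499.021/304.8 ft = 57.4115 ft.

57.4 ft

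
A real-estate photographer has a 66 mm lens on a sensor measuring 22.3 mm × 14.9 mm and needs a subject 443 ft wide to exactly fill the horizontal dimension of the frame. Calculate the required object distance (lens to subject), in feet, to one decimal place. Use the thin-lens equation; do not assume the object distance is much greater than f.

1311.3 ft

W: 443 ft × 304.8 mm/ft = 135026.40 mm.
Magnification m = w/W = dᵢ/dₒ; combined with 1/f = 1/dₒ + 1/dᵢ this gives dₒ = f·(1 + W/w).
dₒ = 66 mm × (1 + 135026/22.3) = 66 × 6055.9953 ≈ 399695.691 mm = 399695.691/304.8 ft = 1311.34 ft.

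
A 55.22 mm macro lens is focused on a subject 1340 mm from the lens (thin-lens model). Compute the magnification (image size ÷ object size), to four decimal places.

Thin lens: 1/f = 1/dₒ + 1/dᵢ → 1/dᵢ = 1/55.22 − 1/1340 = 0.0173631 mm⁻¹, so dᵢ ≈ 57.5934 mm.
Magnification m = dᵢ/dₒ = 57.5934/1340 ≈ 0.04298.

0.0430×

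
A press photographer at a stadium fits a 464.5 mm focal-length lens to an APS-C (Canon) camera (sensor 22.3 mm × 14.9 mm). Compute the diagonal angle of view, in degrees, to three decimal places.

3.307°

Sensor diagonal = √(22.3² + 14.9²) = √719.3000 ≈ 26.8198 mm.
Angle of view α = 2·arctan(d/2f) with d = 26.8198 mm and f = 464.5 mm.
d/2f = 0.02887; arctan(0.02887) ≈ 1.6536°, so α ≈ 3.3073°.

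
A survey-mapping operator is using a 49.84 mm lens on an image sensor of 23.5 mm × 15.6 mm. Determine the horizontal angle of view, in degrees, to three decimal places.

Angle of view α = 2·arctan(w/2f) with w = 23.5 mm and f = 49.84 mm.
w/2f = 0.23575; arctan(0.23575) ≈ 13.2655°, so α ≈ 26.5310°.

26.531°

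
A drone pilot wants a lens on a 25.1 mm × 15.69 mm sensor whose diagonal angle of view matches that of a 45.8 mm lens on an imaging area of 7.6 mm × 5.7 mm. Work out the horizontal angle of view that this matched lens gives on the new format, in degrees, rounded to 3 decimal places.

10.052°

Sensor diagonal = √(7.6² + 5.7²) = √90.2500 ≈ 9.5000 mm.
Sensor diagonal = √(25.1² + 15.69²) = √876.1861 ≈ 29.6004 mm.
Equal diagonal AOV ⇒ f₂ = f₁ · 29.6004/9.5000 = 45.8 × 3.11584 ≈ 142.7053 mm.
Horizontal AOV on the new format = 2·arctan(25.1 / (2 × 142.7053)) = 2·arctan(0.08794) ≈ 10.0517°.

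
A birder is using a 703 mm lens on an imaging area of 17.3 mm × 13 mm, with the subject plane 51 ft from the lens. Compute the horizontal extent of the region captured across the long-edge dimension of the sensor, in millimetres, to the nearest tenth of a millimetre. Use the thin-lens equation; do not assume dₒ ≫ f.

dₒ: 51 ft × 304.8 mm/ft = 15544.80 mm.
Similar triangles through the lens centre give W/dₒ = w/dᵢ; with 1/f = 1/dₒ + 1/dᵢ this gives W = w·(dₒ − f)/f.
W = 17.3 mm × (15544.8 − 703) / 703 = 17.3 × 21.1121 ≈ 365.239 mm.

365.2 mm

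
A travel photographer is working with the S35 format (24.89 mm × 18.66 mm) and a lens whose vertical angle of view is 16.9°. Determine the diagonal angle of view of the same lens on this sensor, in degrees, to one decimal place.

From the vertical AOV: f = 18.66 / (2·tan(8.45°)) = 18.66 / 0.29712 ≈ 62.8033 mm.
Sensor diagonal = √(24.89² + 18.66²) = √967.7077 ≈ 31.1080 mm.
Diagonal AOV = 2·arctan(31.1080 / (2 × 62.8033)) = 2·arctan(0.24766) ≈ 27.8202°.

27.8°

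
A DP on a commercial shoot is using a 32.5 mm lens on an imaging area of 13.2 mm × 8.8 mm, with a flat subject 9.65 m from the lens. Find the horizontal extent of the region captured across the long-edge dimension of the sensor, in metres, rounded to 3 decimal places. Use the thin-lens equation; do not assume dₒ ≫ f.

dₒ: 9.65 m = 9650 mm.
Similar triangles through the lens centre give W/dₒ = w/dᵢ; with 1/f = 1/dₒ + 1/dᵢ this gives W = w·(dₒ − f)/f.
W = 13.2 mm × (9650 − 32.5) / 32.5 = 13.2 × 295.9231 ≈ 3906.185 mm = 3.90618 m.

3.906 m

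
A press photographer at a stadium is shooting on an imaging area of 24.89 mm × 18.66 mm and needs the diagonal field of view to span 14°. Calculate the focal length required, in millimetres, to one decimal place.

126.7 mm

Sensor diagonal = √(24.89² + 18.66²) = √967.7077 ≈ 31.1080 mm.
From α = 2·arctan(d/2f) we get f = d / (2·tan(α/2)).
With d = 31.1080 mm and α/2 = 7°, tan(α/2) ≈ 0.12278, so f ≈ 31.1080 / 0.24557 ≈ 126.6772 mm.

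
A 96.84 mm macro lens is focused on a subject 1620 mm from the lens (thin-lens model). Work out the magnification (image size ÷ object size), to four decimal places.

0.0636×

Thin lens: 1/f = 1/dₒ + 1/dᵢ → 1/dᵢ = 1/96.84 − 1/1620 = 0.0097090 mm⁻¹, so dᵢ ≈ 102.9969 mm.
Magnification m = dᵢ/dₒ = 102.9969/1620 ≈ 0.06358.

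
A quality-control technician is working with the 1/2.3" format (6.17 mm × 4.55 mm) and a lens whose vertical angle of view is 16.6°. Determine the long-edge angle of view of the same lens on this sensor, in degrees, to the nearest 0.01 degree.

From the vertical AOV: f = 4.55 / (2·tan(8.3°)) = 4.55 / 0.29177 ≈ 15.5946 mm.
Long-edge AOV = 2·arctan(6.17 / (2 × 15.5946)) = 2·arctan(0.19783) ≈ 22.3802°.

22.38°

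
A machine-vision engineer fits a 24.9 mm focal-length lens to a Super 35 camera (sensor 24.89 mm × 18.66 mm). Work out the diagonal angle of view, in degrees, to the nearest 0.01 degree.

63.98°

Sensor diagonal = √(24.89² + 18.66²) = √967.7077 ≈ 31.1080 mm.
Angle of view α = 2·arctan(d/2f) with d = 31.1080 mm and f = 24.9 mm.
d/2f = 0.62466; arctan(0.62466) ≈ 31.9913°, so α ≈ 63.9826°.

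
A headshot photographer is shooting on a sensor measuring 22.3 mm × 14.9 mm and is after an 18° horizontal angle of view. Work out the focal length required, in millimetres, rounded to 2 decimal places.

From α = 2·arctan(w/2f) we get f = w / (2·tan(α/2)).
With w = 22.3 mm and α/2 = 9°, tan(α/2) ≈ 0.15838, so f ≈ 22.3 / 0.31677 ≈ 70.3983 mm.

70.40 mm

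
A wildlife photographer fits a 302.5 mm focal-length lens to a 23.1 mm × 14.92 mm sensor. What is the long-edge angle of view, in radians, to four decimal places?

Angle of view α = 2·arctan(w/2f) with w = 23.1 mm and f = 302.5 mm.
w/2f = 0.03818; arctan(0.03818) ≈ 0.0382 rad, so α ≈ 0.0763 rad.

0.0763 rad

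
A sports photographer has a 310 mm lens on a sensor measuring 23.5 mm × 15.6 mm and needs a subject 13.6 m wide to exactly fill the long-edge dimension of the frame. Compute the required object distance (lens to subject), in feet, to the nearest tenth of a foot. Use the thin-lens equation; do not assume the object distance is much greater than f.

589.6 ft

W: 13.6 m = 13600 mm.
Magnification m = w/W = dᵢ/dₒ; combined with 1/f = 1/dₒ + 1/dᵢ this gives dₒ = f·(1 + W/w).
dₒ = 310 mm × (1 + 13600/23.5) = 310 × 579.7234 ≈ 179714.255 mm = 179714.255/304.8 ft = 589.614 ft.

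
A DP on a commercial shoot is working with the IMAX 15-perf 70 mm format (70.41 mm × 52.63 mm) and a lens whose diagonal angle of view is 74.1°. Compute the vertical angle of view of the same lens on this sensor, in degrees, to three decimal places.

48.644°

Sensor diagonal = √(70.41² + 52.63²) = √7727.4850 ≈ 87.9061 mm.
From the diagonal AOV: f = 87.9061 / (2·tan(37.05°)) = 87.9061 / 1.50985 ≈ 58.2219 mm.
Vertical AOV = 2·arctan(52.63 / (2 × 58.2219)) = 2·arctan(0.45198) ≈ 48.6438°.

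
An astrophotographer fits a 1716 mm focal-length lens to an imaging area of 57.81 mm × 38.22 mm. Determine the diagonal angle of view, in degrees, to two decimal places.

Sensor diagonal = √(57.81² + 38.22²) = √4802.7645 ≈ 69.3020 mm.
Angle of view α = 2·arctan(d/2f) with d = 69.3020 mm and f = 1716 mm.
d/2f = 0.02019; arctan(0.02019) ≈ 1.1568°, so α ≈ 2.3136°.

2.31°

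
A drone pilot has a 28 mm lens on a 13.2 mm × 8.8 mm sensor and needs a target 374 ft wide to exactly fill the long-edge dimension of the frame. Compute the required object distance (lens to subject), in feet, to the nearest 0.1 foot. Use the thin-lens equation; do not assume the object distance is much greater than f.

793.4 ft

W: 374 ft × 304.8 mm/ft = 113995.20 mm.
Magnification m = w/W = dᵢ/dₒ; combined with 1/f = 1/dₒ + 1/dᵢ this gives dₒ = f·(1 + W/w).
dₒ = 28 mm × (1 + 113995/13.2) = 28 × 8636.9997 ≈ 241835.992 mm = 241835.992/304.8 ft = 793.425 ft.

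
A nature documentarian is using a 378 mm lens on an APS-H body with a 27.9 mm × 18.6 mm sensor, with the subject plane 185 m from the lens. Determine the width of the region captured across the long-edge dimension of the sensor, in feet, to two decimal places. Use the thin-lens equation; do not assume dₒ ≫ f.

dₒ: 185 m = 185000 mm.
Similar triangles through the lens centre give W/dₒ = w/dᵢ; with 1/f = 1/dₒ + 1/dᵢ this gives W = w·(dₒ − f)/f.
W = 27.9 mm × (185000 − 378) / 378 = 27.9 × 488.4180 ≈ 13626.862 mm = 13626.862/304.8 ft = 44.7076 ft.

44.71 ft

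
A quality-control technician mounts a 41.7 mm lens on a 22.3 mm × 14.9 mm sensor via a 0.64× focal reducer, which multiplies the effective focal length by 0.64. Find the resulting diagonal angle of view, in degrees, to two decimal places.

53.36°

Effective focal length f = 41.7 × 0.64 = 26.688 mm.
Sensor diagonal = √(22.3² + 14.9²) = √719.3000 ≈ 26.8198 mm.
α = 2·arctan(26.820 / (2 × 26.688)) = 2·arctan(0.50247) ≈ 53.3562°.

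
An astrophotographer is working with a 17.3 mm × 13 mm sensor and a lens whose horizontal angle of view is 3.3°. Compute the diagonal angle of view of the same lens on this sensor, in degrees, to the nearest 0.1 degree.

4.1°

From the horizontal AOV: f = 17.3 / (2·tan(1.65°)) = 17.3 / 0.05761 ≈ 300.2857 mm.
Sensor diagonal = √(17.3² + 13²) = √468.2900 ≈ 21.6400 mm.
Diagonal AOV = 2·arctan(21.6400 / (2 × 300.2857)) = 2·arctan(0.03603) ≈ 4.1272°.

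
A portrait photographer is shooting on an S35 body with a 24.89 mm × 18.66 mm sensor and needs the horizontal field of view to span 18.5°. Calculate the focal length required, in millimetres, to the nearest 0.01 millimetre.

From α = 2·arctan(w/2f) we get f = w / (2·tan(α/2)).
With w = 24.89 mm and α/2 = 9.25°, tan(α/2) ≈ 0.16286, so f ≈ 24.89 / 0.32572 ≈ 76.4152 mm.

76.42 mm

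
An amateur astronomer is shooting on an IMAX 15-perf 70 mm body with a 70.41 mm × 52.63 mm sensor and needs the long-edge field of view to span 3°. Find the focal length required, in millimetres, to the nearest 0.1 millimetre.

1344.4 mm

From α = 2·arctan(w/2f) we get f = w / (2·tan(α/2)).
With w = 70.41 mm and α/2 = 1.5°, tan(α/2) ≈ 0.02619, so f ≈ 70.41 / 0.05237 ≈ 1344.4247 mm.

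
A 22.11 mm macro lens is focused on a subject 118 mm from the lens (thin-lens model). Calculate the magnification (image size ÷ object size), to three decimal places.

0.231×

Thin lens: 1/f = 1/dₒ + 1/dᵢ → 1/dᵢ = 1/22.11 − 1/118 = 0.0367538 mm⁻¹, so dᵢ ≈ 27.2081 mm.
Magnification m = dᵢ/dₒ = 27.2081/118 ≈ 0.23058.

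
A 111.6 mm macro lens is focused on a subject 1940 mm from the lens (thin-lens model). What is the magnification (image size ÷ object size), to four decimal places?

Thin lens: 1/f = 1/dₒ + 1/dᵢ → 1/dᵢ = 1/111.6 − 1/1940 = 0.0084451 mm⁻¹, so dᵢ ≈ 118.4117 mm.
Magnification m = dᵢ/dₒ = 118.4117/1940 ≈ 0.06104.

0.0610×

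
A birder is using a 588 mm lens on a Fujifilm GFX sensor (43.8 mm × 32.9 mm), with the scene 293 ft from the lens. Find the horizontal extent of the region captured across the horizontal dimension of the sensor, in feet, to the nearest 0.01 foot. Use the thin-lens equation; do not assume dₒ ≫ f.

21.68 ft

dₒ: 293 ft × 304.8 mm/ft = 89306.40 mm.
Similar triangles through the lens centre give W/dₒ = w/dᵢ; with 1/f = 1/dₒ + 1/dᵢ this gives W = w·(dₒ − f)/f.
W = 43.8 mm × (89306.4 − 588) / 588 = 43.8 × 150.8816 ≈ 6608.615 mm = 6608.615/304.8 ft = 21.6818 ft.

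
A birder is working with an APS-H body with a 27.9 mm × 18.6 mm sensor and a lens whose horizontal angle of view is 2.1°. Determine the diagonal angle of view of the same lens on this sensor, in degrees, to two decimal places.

From the horizontal AOV: f = 27.9 / (2·tan(1.05°)) = 27.9 / 0.03666 ≈ 761.1301 mm.
Sensor diagonal = √(27.9² + 18.6²) = √1124.3700 ≈ 33.5316 mm.
Diagonal AOV = 2·arctan(33.5316 / (2 × 761.1301)) = 2·arctan(0.02203) ≈ 2.5238°.

2.52°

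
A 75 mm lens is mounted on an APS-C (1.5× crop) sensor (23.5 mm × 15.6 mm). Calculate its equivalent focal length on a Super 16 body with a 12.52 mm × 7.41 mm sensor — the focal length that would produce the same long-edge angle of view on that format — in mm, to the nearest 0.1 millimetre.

40.0 mm

Equal angle of view means equal width/f ratio, so f₂ = f₁ · (width₂/width₁) = 75 × 12.52/23.5.
f₂ = 75 × 0.53277 ≈ 39.957 mm.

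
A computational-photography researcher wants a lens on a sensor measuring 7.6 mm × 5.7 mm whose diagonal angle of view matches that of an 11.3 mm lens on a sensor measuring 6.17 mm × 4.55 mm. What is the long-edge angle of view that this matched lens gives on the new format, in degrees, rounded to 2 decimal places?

30.37°

Sensor diagonal = √(6.17² + 4.55²) = √58.7714 ≈ 7.6663 mm.
Sensor diagonal = √(7.6² + 5.7²) = √90.2500 ≈ 9.5000 mm.
Equal diagonal AOV ⇒ f₂ = f₁ · 9.5000/7.6663 = 11.3 × 1.23920 ≈ 14.0029 mm.
Long-edge AOV on the new format = 2·arctan(7.6 / (2 × 14.0029)) = 2·arctan(0.27137) ≈ 30.3656°.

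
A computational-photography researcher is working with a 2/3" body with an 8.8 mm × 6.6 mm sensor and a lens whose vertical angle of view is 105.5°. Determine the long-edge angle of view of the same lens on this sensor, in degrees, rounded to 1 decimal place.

120.6°

From the vertical AOV: f = 6.6 / (2·tan(52.75°)) = 6.6 / 2.63013 ≈ 2.5094 mm.
Long-edge AOV = 2·arctan(8.8 / (2 × 2.5094)) = 2·arctan(1.75342) ≈ 120.6066°.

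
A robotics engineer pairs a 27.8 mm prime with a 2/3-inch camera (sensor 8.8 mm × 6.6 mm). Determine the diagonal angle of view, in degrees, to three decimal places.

Sensor diagonal = √(8.8² + 6.6²) = √121.0000 ≈ 11.0000 mm.
Angle of view α = 2·arctan(d/2f) with d = 11.0000 mm and f = 27.8 mm.
d/2f = 0.19784; arctan(0.19784) ≈ 11.1910°, so α ≈ 22.3820°.

22.382°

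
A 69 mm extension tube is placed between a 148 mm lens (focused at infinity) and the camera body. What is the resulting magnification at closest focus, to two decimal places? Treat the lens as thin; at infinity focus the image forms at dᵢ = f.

0.47×

The tube moves the image plane from f to f + e, so dᵢ = 148 + 69 = 217 mm. Focus is achieved when 1/f = 1/dₒ + 1/dᵢ, giving dₒ = 1/(1/f − 1/(f+e)).
Magnification m = dᵢ/dₒ = (f+e)·(1/f − 1/(f+e)) = e/f = 69/148 ≈ 0.4662.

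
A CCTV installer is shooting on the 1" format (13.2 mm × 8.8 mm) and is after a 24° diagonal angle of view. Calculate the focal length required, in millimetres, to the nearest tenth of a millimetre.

Sensor diagonal = √(13.2² + 8.8²) = √251.6800 ≈ 15.8644 mm.
From α = 2·arctan(d/2f) we get f = d / (2·tan(α/2)).
With d = 15.8644 mm and α/2 = 12°, tan(α/2) ≈ 0.21256, so f ≈ 15.8644 / 0.42511 ≈ 37.3181 mm.

37.3 mm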